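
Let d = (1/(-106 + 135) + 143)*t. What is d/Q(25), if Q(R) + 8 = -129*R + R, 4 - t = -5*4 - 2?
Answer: -13481/11629 ≈ -1.1593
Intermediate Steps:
t = 26 (t = 4 - (-5*4 - 2) = 4 - (-20 - 2) = 4 - 1*(-22) = 4 + 22 = 26)
Q(R) = -8 - 128*R (Q(R) = -8 + (-129*R + R) = -8 - 128*R)
d = 107848/29 (d = (1/(-106 + 135) + 143)*26 = (1/29 + 143)*26 = (4148/29)*26 = 107848/29 ≈ 3718.9)
d/Q(25) = 107848/(29*(-8 - 128*25)) = 107848/(29*(-8 - 3200)) = (107848/29)/(-3208) = (107848/29)*(-1/3208) = -13481/11629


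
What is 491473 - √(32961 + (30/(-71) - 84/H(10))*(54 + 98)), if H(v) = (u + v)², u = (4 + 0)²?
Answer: 491473 - √28009625457/923 ≈ 4.9129e+5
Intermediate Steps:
u = 16 (u = 4² = 16)
H(v) = (16 + v)²
491473 - √(32961 + (30/(-71) - 84/H(10))*(54 + 98)) = 491473 - √(32961 + (30/(-71) - 84/(16 + 10)²)*(54 + 98)) = 491473 - √(32961 + (30*(-1/71) - 84/(26²))*152) = 491473 - √(32961 + (-30/71 - 84/676)*152) = 491473 - √(32961 + (-30/71 - 84*1/676)*152) = 491473 - √(32961 + (-30/71 - 21/169)*152) = 491473 - √(32961 - 6561/11999*152) = 491473 - √(32961 - 997272/11999) = 491473 - √(394501767/11999) = 491473 - √28009625457/923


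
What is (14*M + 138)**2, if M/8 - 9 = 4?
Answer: 2540836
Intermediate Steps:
M = 104 (M = 72 + 8*4 = 72 + 32 = 104)
(14*M + 138)**2 = (14*104 + 138)**2 = (1456 + 138)**2 = 1594**2 = 2540836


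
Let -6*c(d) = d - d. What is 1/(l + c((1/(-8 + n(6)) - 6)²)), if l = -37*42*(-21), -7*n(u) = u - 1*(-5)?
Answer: 1/32634 ≈ 3.0643e-5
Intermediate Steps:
n(u) = -5/7 - u/7 (n(u) = -(u - 1*(-5))/7 = -(u + 5)/7 = -(5 + u)/7 = -5/7 - u/7)
l = 32634 (l = -1554*(-21) = 32634)
c(d) = 0 (c(d) = -(d - d)/6 = -⅙*0 = 0)
1/(l + c((1/(-8 + n(6)) - 6)²)) = 1/(32634 + 0) = 1/32634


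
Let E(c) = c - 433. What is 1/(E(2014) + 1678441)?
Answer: 1/1680022 ≈ 5.9523e-7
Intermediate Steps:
E(c) = -433 + c
1/(E(2014) + 1678441) = 1/((-433 + 2014) + 1678441) = 1/(1581 + 1678441) = 1/1680022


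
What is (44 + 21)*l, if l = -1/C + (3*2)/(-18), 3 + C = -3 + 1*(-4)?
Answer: -91/6 ≈ -15.167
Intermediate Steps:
C = -10 (C = -3 + (-3 + 1*(-4)) = -3 + (-3 - 4) = -3 - 7 = -10)
l = -7/30 (l = -1/(-10) + (3*2)/(-18) = -1*(-1/10) + 6*(-1/18) = 1/10 - 1/3 = -7/30 ≈ -0.23333)
(44 + 21)*l = (44 + 21)*(-7/30) = 65*(-7/30) = -91/6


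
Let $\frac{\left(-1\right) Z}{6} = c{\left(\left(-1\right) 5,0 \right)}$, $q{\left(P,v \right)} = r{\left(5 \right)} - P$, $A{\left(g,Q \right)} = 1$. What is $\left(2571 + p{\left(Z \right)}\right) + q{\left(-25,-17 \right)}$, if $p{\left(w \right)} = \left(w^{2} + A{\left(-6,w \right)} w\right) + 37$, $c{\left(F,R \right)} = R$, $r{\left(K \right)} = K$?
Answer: $2638$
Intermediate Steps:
$q{\left(P,v \right)} = 5 - P$
$Z = 0$ ($Z = \left(-6\right) 0 = 0$)
$p{\left(w \right)} = 37 + w + w^{2}$ ($p{\left(w \right)} = \left(w^{2} + 1 w\right) + 37 = \left(w^{2} + w\right) + 37 = \left(w + w^{2}\right) + 37 = 37 + w + w^{2}$)
$\left(2571 + p{\left(Z \right)}\right) + q{\left(-25,-17 \right)} = \left(2571 + \left(37 + 0 + 0^{2}\right)\right) + \left(5 - -25\right) = \left(2571 + \left(37 + 0 + 0\right)\right) + \left(5 + 25\right) = \left(2571 + 37\right) + 30 = 2608 + 30 = 2638$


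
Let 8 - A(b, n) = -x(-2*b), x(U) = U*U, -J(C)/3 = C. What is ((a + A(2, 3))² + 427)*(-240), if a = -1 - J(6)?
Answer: -505920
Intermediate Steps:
J(C) = -3*C
x(U) = U²
A(b, n) = 8 + 4*b² (A(b, n) = 8 - (-1)*(-2*b)² = 8 - (-1)*4*b² = 8 - (-4)*b² = 8 + 4*b²)
a = 17 (a = -1 - (-3)*6 = -1 - 1*(-18) = -1 + 18 = 17)
((a + A(2, 3))² + 427)*(-240) = ((17 + (8 + 4*2²))² + 427)*(-240) = ((17 + (8 + 4*4))² + 427)*(-240) = ((17 + (8 + 16))² + 427)*(-240) = ((17 + 24)² + 427)*(-240) = (41² + 427)*(-240) = (1681 + 427)*(-240) = 2108*(-240) = -505920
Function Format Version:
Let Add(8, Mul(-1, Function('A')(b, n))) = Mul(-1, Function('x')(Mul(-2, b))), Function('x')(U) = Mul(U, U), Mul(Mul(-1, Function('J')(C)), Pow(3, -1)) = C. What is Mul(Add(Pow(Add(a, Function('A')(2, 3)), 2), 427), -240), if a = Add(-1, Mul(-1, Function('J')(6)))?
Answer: -505920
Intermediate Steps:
Function('J')(C) = Mul(-3, C)
Function('x')(U) = Pow(U, 2)
Function('A')(b, n) = Add(8, Mul(4, Pow(b, 2))) (Function('A')(b, n) = Add(8, Mul(-1, Mul(-1, Pow(Mul(-2, b), 2)))) = Add(8, Mul(-1, Mul(-1, Mul(4, Pow(b, 2))))) = Add(8, Mul(-1, Mul(-4, Pow(b, 2)))) = Add(8, Mul(4, Pow(b, 2))))
a = 17 (a = Add(-1, Mul(-1, Mul(-3, 6))) = Add(-1, Mul(-1, -18)) = Add(-1, 18) = 17)
Mul(Add(Pow(Add(a, Function('A')(2, 3)), 2), 427), -240) = Mul(Add(Pow(Add(17, Add(8, Mul(4, Pow(2, 2)))), 2), 427), -240) = Mul(Add(Pow(Add(17, Add(8, Mul(4, 4))), 2), 427), -240) = Mul(Add(Pow(Add(17, Add(8, 16)), 2), 427), -240) = Mul(Add(Pow(Add(17, 24), 2), 427), -240) = Mul(Add(Pow(41, 2), 427), -240) = Mul(Add(1681, 427), -240) = Mul(2108, -240) = -505920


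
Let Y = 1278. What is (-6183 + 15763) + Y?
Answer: 10858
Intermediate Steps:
(-6183 + 15763) + Y = (-6183 + 15763) + 1278 = 9580 + 1278 = 10858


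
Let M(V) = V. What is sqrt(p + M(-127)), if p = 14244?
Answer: sqrt(14117) ≈ 118.81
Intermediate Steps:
sqrt(p + M(-127)) = sqrt(14244 - 127) = sqrt(14117)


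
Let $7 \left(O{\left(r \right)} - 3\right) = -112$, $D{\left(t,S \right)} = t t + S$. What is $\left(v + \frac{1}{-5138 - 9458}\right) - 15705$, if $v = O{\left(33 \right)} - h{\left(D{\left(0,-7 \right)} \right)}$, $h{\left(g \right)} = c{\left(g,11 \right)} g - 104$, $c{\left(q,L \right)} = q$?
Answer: $- \frac{228617149}{14596} \approx -15663.0$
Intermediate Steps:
$D{\left(t,S \right)} = S + t^{2}$ ($D{\left(t,S \right)} = t^{2} + S = S + t^{2}$)
$h{\left(g \right)} = -104 + g^{2}$ ($h{\left(g \right)} = g g - 104 = g^{2} - 104 = -104 + g^{2}$)
$O{\left(r \right)} = -13$ ($O{\left(r \right)} = 3 + \frac{1}{7} \left(-112\right) = 3 - 16 = -13$)
$v = 42$ ($v = -13 - \left(-104 + \left(-7 + 0^{2}\right)^{2}\right) = -13 - \left(-104 + \left(-7 + 0\right)^{2}\right) = -13 - \left(-104 + \left(-7\right)^{2}\right) = -13 - \left(-104 + 49\right) = -13 - -55 = -13 + 55 = 42$)
$\left(v + \frac{1}{-5138 - 9458}\right) - 15705 = \left(42 + \frac{1}{-5138 - 9458}\right) - 15705 = \left(42 + \frac{1}{-14596}\right) - 15705 = \left(42 - \frac{1}{14596}\right) - 15705 = \frac{613031}{14596} - 15705 = - \frac{228617149}{14596}$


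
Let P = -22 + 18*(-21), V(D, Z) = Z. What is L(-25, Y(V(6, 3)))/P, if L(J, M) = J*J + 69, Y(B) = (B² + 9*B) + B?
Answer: -347/200 ≈ -1.7350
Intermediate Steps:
Y(B) = B² + 10*B
L(J, M) = 69 + J² (L(J, M) = J² + 69 = 69 + J²)
P = -400 (P = -22 - 378 = -400)
L(-25, Y(V(6, 3)))/P = (69 + (-25)²)/(-400) = (69 + 625)*(-1/400) = 694*(-1/400) = -347/200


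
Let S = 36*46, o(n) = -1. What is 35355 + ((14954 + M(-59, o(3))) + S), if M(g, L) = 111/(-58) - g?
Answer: 3017281/58 ≈ 52022.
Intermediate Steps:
M(g, L) = -111/58 - g (M(g, L) = 111*(-1/58) - g = -111/58 - g)
S = 1656
35355 + ((14954 + M(-59, o(3))) + S) = 35355 + ((14954 + (-111/58 - 1*(-59))) + 1656) = 35355 + ((14954 + (-111/58 + 59)) + 1656) = 35355 + ((14954 + 3311/58) + 1656) = 35355 + (870643/58 + 1656) = 35355 + 966691/58 = 3017281/58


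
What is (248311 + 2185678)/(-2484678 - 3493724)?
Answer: -2433989/5978402 ≈ -0.40713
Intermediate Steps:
(248311 + 2185678)/(-2484678 - 3493724) = 2433989/(-5978402) = 2433989*(-1/5978402) = -2433989/5978402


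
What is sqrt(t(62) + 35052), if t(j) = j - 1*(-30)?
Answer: 2*sqrt(8786) ≈ 187.47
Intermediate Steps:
t(j) = 30 + j (t(j) = j + 30 = 30 + j)
sqrt(t(62) + 35052) = sqrt((30 + 62) + 35052) = sqrt(92 + 35052) = sqrt(35144) = 2*sqrt(8786)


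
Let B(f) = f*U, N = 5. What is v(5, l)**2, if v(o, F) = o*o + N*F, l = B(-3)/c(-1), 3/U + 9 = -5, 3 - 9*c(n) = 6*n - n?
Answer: 10272025/12544 ≈ 818.88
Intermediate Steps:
c(n) = 1/3 - 5*n/9 (c(n) = 1/3 - (6*n - n)/9 = 1/3 - 5*n/9)
U = -3/14 (U = 3/(-9 - 5) = 3/(-14) = 3*(-1/14) = -3/14 ≈ -0.21429)
B(f) = -3*f/14 (B(f) = f*(-3/14) = -3*f/14)
l = 81/112 (l = (-3/14*(-3))/(1/3 - 5/9*(-1)) = 9/(14*(1/3 + 5/9)) = 9/(14*(8/9)) = (9/14)*(9/8) = 81/112 ≈ 0.72321)
v(o, F) = o**2 + 5*F (v(o, F) = o*o + 5*F = o**2 + 5*F)
v(5, l)**2 = (5**2 + 5*(81/112))**2 = (25 + 405/112)**2 = (3205/112)**2 = 10272025/12544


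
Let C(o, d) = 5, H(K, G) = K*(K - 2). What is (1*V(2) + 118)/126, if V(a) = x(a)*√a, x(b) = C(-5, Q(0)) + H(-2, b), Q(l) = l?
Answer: 59/63 + 13*√2/126 ≈ 1.0824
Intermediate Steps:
H(K, G) = K*(-2 + K)
x(b) = 13 (x(b) = 5 - 2*(-2 - 2) = 5 - 2*(-4) = 5 + 8 = 13)
V(a) = 13*√a
(1*V(2) + 118)/126 = (1*(13*√2) + 118)/126 = (13*√2 + 118)*(1/126) = (118 + 13*√2)*(1/126) = 59/63 + 13*√2/126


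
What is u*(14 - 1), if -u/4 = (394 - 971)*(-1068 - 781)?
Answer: -55477396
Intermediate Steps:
u = -4267492 (u = -4*(394 - 971)*(-1068 - 781) = -(-2308)*(-1849) = -4*1066873 = -4267492)
u*(14 - 1) = -4267492*(14 - 1) = -4267492*13 = -55477396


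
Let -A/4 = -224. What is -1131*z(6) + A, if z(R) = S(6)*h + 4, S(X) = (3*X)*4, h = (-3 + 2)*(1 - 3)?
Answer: -166492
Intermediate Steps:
A = 896 (A = -4*(-224) = 896)
h = 2 (h = -1*(-2) = 2)
S(X) = 12*X
z(R) = 148 (z(R) = (12*6)*2 + 4 = 72*2 + 4 = 144 + 4 = 148)
-1131*z(6) + A = -1131*148 + 896 = -167388 + 896 = -166492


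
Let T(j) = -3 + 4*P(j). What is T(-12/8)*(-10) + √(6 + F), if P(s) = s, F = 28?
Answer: 90 + √34 ≈ 95.831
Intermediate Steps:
T(j) = -3 + 4*j
T(-12/8)*(-10) + √(6 + F) = (-3 + 4*(-12/8))*(-10) + √(6 + 28) = (-3 + 4*(-12*⅛))*(-10) + √34 = (-3 + 4*(-3/2))*(-10) + √34 = (-3 - 6)*(-10) + √34 = -9*(-10) + √34 = 90 + √34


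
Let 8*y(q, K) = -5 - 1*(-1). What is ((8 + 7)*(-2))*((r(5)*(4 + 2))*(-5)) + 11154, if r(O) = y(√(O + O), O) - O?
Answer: 6204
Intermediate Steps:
y(q, K) = -½ (y(q, K) = (-5 - 1*(-1))/8 = (-5 + 1)/8 = (⅛)*(-4) = -½)
r(O) = -½ - O
((8 + 7)*(-2))*((r(5)*(4 + 2))*(-5)) + 11154 = ((8 + 7)*(-2))*(((-½ - 1*5)*(4 + 2))*(-5)) + 11154 = (15*(-2))*(((-½ - 5)*6)*(-5)) + 11154 = -30*(-11/2*6)*(-5) + 11154 = -(-990)*(-5) + 11154 = -30*165 + 11154 = -4950 + 11154 = 6204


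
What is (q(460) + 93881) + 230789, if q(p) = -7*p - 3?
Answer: 321447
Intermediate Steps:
q(p) = -3 - 7*p
(q(460) + 93881) + 230789 = ((-3 - 7*460) + 93881) + 230789 = ((-3 - 3220) + 93881) + 230789 = (-3223 + 93881) + 230789 = 90658 + 230789 = 321447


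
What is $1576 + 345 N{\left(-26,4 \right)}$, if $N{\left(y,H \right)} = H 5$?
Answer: $8476$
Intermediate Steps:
$N{\left(y,H \right)} = 5 H$
$1576 + 345 N{\left(-26,4 \right)} = 1576 + 345 \cdot 5 \cdot 4 = 1576 + 345 \cdot 20 = 1576 + 6900 = 8476$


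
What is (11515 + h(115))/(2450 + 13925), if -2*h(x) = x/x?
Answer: 23029/32750 ≈ 0.70318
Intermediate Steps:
h(x) = -½ (h(x) = -x/(2*x) = -½*1 = -½)
(11515 + h(115))/(2450 + 13925) = (11515 - ½)/(2450 + 13925) = (23029/2)/16375 = (23029/2)*(1/16375) = 23029/32750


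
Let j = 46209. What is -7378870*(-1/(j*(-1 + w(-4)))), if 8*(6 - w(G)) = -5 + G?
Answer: 59030960/2264241 ≈ 26.071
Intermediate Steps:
w(G) = 53/8 - G/8 (w(G) = 6 - (-5 + G)/8 = 6 + (5/8 - G/8) = 53/8 - G/8)
-7378870*(-1/(j*(-1 + w(-4)))) = -7378870*(-1/(46209*(-1 + (53/8 - ⅛*(-4))))) = -7378870*(-1/(46209*(-1 + (53/8 + ½)))) = -7378870*(-1/(46209*(-1 + 57/8))) = -7378870/(((49/8)*(-1))*46209) = -7378870/((-49/8*46209)) = -7378870/(-2264241/8) = -7378870*(-8/2264241) = 59030960/2264241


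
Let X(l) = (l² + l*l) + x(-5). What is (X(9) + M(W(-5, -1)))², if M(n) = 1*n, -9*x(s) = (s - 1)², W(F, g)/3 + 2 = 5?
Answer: 27889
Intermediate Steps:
W(F, g) = 9 (W(F, g) = -6 + 3*5 = -6 + 15 = 9)
x(s) = -(-1 + s)²/9 (x(s) = -(s - 1)²/9 = -(-1 + s)²/9)
M(n) = n
X(l) = -4 + 2*l² (X(l) = (l² + l*l) - (-1 - 5)²/9 = (l² + l²) - ⅑*(-6)² = 2*l² - ⅑*36 = 2*l² - 4 = -4 + 2*l²)
(X(9) + M(W(-5, -1)))² = ((-4 + 2*9²) + 9)² = ((-4 + 2*81) + 9)² = ((-4 + 162) + 9)² = (158 + 9)² = 167² = 27889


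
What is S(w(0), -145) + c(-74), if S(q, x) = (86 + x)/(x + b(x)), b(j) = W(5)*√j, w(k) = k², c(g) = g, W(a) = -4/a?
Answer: (-296*√145 + 53355*I)/(-725*I + 4*√145) ≈ -73.595 - 0.026914*I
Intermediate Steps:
b(j) = -4*√j/5 (b(j) = (-4/5)*√j = (-4*⅕)*√j = -4*√j/5)
S(q, x) = (86 + x)/(x - 4*√x/5)
S(w(0), -145) + c(-74) = 5*(86 - 145)/(-4*I*√145 + 5*(-145)) - 74 = 5*(-59)/(-4*I*√145 - 725) - 74 = 5*(-59)/(-725 - 4*I*√145) - 74 = -295/(-725 - 4*I*√145) - 74 = -74 - 295/(-725 - 4*I*√145)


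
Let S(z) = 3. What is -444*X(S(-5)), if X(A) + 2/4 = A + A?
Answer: -2442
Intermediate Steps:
X(A) = -1/2 + 2*A (X(A) = -1/2 + (A + A) = -1/2 + 2*A)
-444*X(S(-5)) = -444*(-1/2 + 2*3) = -444*(-1/2 + 6) = -444*11/2 = -2442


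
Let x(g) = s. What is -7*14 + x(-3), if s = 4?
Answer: -94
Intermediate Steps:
x(g) = 4
-7*14 + x(-3) = -7*14 + 4 = -98 + 4 = -94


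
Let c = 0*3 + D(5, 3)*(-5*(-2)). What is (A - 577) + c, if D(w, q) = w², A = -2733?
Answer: -3060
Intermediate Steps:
c = 250 (c = 0*3 + 5²*(-5*(-2)) = 0 + 25*10 = 0 + 250 = 250)
(A - 577) + c = (-2733 - 577) + 250 = -3310 + 250 = -3060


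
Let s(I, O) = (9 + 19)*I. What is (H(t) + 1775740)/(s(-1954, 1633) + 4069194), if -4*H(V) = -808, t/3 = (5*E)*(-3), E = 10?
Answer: 887971/2007241 ≈ 0.44238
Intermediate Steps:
t = -450 (t = 3*((5*10)*(-3)) = 3*(50*(-3)) = 3*(-150) = -450)
H(V) = 202 (H(V) = -¼*(-808) = 202)
s(I, O) = 28*I
(H(t) + 1775740)/(s(-1954, 1633) + 4069194) = (202 + 1775740)/(28*(-1954) + 4069194) = 1775942/(-54712 + 4069194) = 1775942/4014482 = 1775942*(1/4014482) = 887971/2007241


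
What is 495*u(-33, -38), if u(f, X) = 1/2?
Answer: 495/2 ≈ 247.50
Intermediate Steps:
u(f, X) = 1/2
495*u(-33, -38) = 495*(1/2) = 495/2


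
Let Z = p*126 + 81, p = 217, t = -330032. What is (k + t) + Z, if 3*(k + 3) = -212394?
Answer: -373410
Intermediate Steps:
Z = 27423 (Z = 217*126 + 81 = 27342 + 81 = 27423)
k = -70801 (k = -3 + (⅓)*(-212394) = -3 - 70798 = -70801)
(k + t) + Z = (-70801 - 330032) + 27423 = -400833 + 27423 = -373410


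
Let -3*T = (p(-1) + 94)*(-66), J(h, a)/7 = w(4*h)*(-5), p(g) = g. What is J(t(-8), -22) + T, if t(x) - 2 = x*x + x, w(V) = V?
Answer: -6074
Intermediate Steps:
t(x) = 2 + x + x² (t(x) = 2 + (x*x + x) = 2 + (x² + x) = 2 + (x + x²) = 2 + x + x²)
J(h, a) = -140*h (J(h, a) = 7*((4*h)*(-5)) = 7*(-20*h) = -140*h)
T = 2046 (T = -(-1 + 94)*(-66)/3 = -31*(-66) = -⅓*(-6138) = 2046)
J(t(-8), -22) + T = -140*(2 - 8 + (-8)²) + 2046 = -140*(2 - 8 + 64) + 2046 = -140*58 + 2046 = -8120 + 2046 = -6074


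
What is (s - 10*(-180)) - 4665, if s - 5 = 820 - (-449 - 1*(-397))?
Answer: -1988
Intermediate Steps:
s = 877 (s = 5 + (820 - (-449 - 1*(-397))) = 5 + (820 - (-449 + 397)) = 5 + (820 - 1*(-52)) = 5 + (820 + 52) = 5 + 872 = 877)
(s - 10*(-180)) - 4665 = (877 - 10*(-180)) - 4665 = (877 + 1800) - 4665 = 2677 - 4665 = -1988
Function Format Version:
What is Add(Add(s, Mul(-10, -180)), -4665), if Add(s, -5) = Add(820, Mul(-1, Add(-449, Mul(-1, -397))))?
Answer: -1988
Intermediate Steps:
s = 877 (s = Add(5, Add(820, Mul(-1, Add(-449, Mul(-1, -397))))) = Add(5, Add(820, Mul(-1, Add(-449, 397)))) = Add(5, Add(820, Mul(-1, -52))) = Add(5, Add(820, 52)) = Add(5, 872) = 877)
Add(Add(s, Mul(-10, -180)), -4665) = Add(Add(877, Mul(-10, -180)), -4665) = Add(Add(877, 1800), -4665) = Add(2677, -4665) = -1988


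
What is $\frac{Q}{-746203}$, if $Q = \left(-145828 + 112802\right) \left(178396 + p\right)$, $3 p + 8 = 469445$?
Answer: $\frac{11059581750}{746203} \approx 14821.0$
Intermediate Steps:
$p = 156479$ ($p = - \frac{8}{3} + \frac{1}{3} \cdot 469445 = - \frac{8}{3} + \frac{469445}{3} = 156479$)
$Q = -11059581750$ ($Q = \left(-145828 + 112802\right) \left(178396 + 156479\right) = \left(-33026\right) 334875 = -11059581750$)
$\frac{Q}{-746203} = - \frac{11059581750}{-746203} = \left(-11059581750\right) \left(- \frac{1}{746203}\right) = \frac{11059581750}{746203}$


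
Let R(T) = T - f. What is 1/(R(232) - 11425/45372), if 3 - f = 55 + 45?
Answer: 45372/14915963 ≈ 0.0030418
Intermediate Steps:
f = -97 (f = 3 - (55 + 45) = 3 - 1*100 = 3 - 100 = -97)
R(T) = 97 + T (R(T) = T - 1*(-97) = T + 97 = 97 + T)
1/(R(232) - 11425/45372) = 1/((97 + 232) - 11425/45372) = 1/(329 - 11425*1/45372) = 1/(329 - 11425/45372) = 1/(14915963/45372) = 45372/14915963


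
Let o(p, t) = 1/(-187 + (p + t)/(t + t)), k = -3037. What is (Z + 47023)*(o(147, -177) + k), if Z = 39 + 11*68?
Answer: -800628530975/5514 ≈ -1.4520e+8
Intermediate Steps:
Z = 787 (Z = 39 + 748 = 787)
o(p, t) = 1/(-187 + (p + t)/(2*t)) (o(p, t) = 1/(-187 + (p + t)/((2*t))) = 1/(-187 + (p + t)*(1/(2*t))) = 1/(-187 + (p + t)/(2*t)))
(Z + 47023)*(o(147, -177) + k) = (787 + 47023)*(2*(-177)/(147 - 373*(-177)) - 3037) = 47810*(2*(-177)/(147 + 66021) - 3037) = 47810*(2*(-177)/66168 - 3037) = 47810*(2*(-177)*(1/66168) - 3037) = 47810*(-59/11028 - 3037) = 47810*(-33492095/11028) = -800628530975/5514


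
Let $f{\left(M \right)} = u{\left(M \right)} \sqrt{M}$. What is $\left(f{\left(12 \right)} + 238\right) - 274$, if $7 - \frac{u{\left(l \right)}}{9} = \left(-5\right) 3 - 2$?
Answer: $-36 + 432 \sqrt{3} \approx 712.25$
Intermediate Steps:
$u{\left(l \right)} = 216$ ($u{\left(l \right)} = 63 - 9 \left(\left(-5\right) 3 - 2\right) = 63 - 9 \left(-15 - 2\right) = 63 - -153 = 63 + 153 = 216$)
$f{\left(M \right)} = 216 \sqrt{M}$
$\left(f{\left(12 \right)} + 238\right) - 274 = \left(216 \sqrt{12} + 238\right) - 274 = \left(216 \cdot 2 \sqrt{3} + 238\right) - 274 = \left(432 \sqrt{3} + 238\right) - 274 = \left(238 + 432 \sqrt{3}\right) - 274 = -36 + 432 \sqrt{3}$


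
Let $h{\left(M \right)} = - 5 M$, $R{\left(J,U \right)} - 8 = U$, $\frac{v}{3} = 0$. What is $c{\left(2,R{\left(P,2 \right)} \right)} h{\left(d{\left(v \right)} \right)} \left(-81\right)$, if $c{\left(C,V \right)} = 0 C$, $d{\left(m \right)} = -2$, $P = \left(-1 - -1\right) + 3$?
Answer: $0$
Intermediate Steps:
$v = 0$ ($v = 3 \cdot 0 = 0$)
$P = 3$ ($P = \left(-1 + 1\right) + 3 = 0 + 3 = 3$)
$R{\left(J,U \right)} = 8 + U$
$c{\left(C,V \right)} = 0$
$c{\left(2,R{\left(P,2 \right)} \right)} h{\left(d{\left(v \right)} \right)} \left(-81\right) = 0 \left(\left(-5\right) \left(-2\right)\right) \left(-81\right) = 0 \cdot 10 \left(-81\right) = 0 \left(-81\right) = 0$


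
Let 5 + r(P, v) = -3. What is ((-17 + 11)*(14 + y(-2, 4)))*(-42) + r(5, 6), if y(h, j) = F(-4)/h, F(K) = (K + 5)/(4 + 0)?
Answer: 6977/2 ≈ 3488.5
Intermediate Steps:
r(P, v) = -8 (r(P, v) = -5 - 3 = -8)
F(K) = 5/4 + K/4 (F(K) = (5 + K)/4 = (5 + K)*(¼) = 5/4 + K/4)
y(h, j) = 1/(4*h) (y(h, j) = (5/4 + (¼)*(-4))/h = (5/4 - 1)/h = 1/(4*h))
((-17 + 11)*(14 + y(-2, 4)))*(-42) + r(5, 6) = ((-17 + 11)*(14 + (¼)/(-2)))*(-42) - 8 = -6*(14 + (¼)*(-½))*(-42) - 8 = -6*(14 - ⅛)*(-42) - 8 = -6*111/8*(-42) - 8 = -333/4*(-42) - 8 = 6993/2 - 8 = 6977/2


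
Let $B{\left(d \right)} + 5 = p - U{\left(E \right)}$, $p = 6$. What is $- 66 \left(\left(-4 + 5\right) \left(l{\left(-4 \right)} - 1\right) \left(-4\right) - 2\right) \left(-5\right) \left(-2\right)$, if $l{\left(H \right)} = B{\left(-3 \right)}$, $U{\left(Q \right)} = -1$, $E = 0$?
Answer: $3960$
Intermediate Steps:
$B{\left(d \right)} = 2$ ($B{\left(d \right)} = -5 + \left(6 - -1\right) = -5 + \left(6 + 1\right) = -5 + 7 = 2$)
$l{\left(H \right)} = 2$
$- 66 \left(\left(-4 + 5\right) \left(l{\left(-4 \right)} - 1\right) \left(-4\right) - 2\right) \left(-5\right) \left(-2\right) = - 66 \left(\left(-4 + 5\right) \left(2 - 1\right) \left(-4\right) - 2\right) \left(-5\right) \left(-2\right) = - 66 \left(1 \cdot 1 \left(-4\right) - 2\right) \left(-5\right) \left(-2\right) = - 66 \left(1 \left(-4\right) - 2\right) \left(-5\right) \left(-2\right) = - 66 \left(-4 - 2\right) \left(-5\right) \left(-2\right) = - 66 \left(\left(-6\right) \left(-5\right)\right) \left(-2\right) = \left(-66\right) 30 \left(-2\right) = \left(-1980\right) \left(-2\right) = 3960$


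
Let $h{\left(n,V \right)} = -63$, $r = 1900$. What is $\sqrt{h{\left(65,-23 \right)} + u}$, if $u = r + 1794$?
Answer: $\sqrt{3631} \approx 60.258$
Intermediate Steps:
$u = 3694$ ($u = 1900 + 1794 = 3694$)
$\sqrt{h{\left(65,-23 \right)} + u} = \sqrt{-63 + 3694} = \sqrt{3631}$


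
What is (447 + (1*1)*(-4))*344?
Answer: 152392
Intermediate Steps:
(447 + (1*1)*(-4))*344 = (447 + 1*(-4))*344 = (447 - 4)*344 = 443*344 = 152392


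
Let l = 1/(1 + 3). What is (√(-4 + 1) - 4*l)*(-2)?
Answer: 2 - 2*I*√3 ≈ 2.0 - 3.4641*I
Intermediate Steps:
l = ¼ (l = 1/4 = ¼ ≈ 0.25000)
(√(-4 + 1) - 4*l)*(-2) = (√(-4 + 1) - 4*¼)*(-2) = (√(-3) - 1)*(-2) = (I*√3 - 1)*(-2) = (-1 + I*√3)*(-2) = 2 - 2*I*√3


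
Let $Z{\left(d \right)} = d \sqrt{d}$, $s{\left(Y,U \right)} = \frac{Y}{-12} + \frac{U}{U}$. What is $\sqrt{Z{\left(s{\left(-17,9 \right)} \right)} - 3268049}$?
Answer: $\frac{\sqrt{-470599056 + 58 \sqrt{87}}}{12} \approx 1807.8 i$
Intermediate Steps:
$s{\left(Y,U \right)} = 1 - \frac{Y}{12}$ ($s{\left(Y,U \right)} = Y \left(- \frac{1}{12}\right) + 1 = - \frac{Y}{12} + 1 = 1 - \frac{Y}{12}$)
$Z{\left(d \right)} = d^{\frac{3}{2}}$
$\sqrt{Z{\left(s{\left(-17,9 \right)} \right)} - 3268049} = \sqrt{\left(1 - - \frac{17}{12}\right)^{\frac{3}{2}} - 3268049} = \sqrt{\left(1 + \frac{17}{12}\right)^{\frac{3}{2}} - 3268049} = \sqrt{\left(\frac{29}{12}\right)^{\frac{3}{2}} - 3268049} = \sqrt{\frac{29 \sqrt{87}}{72} - 3268049} = \sqrt{-3268049 + \frac{29 \sqrt{87}}{72}}$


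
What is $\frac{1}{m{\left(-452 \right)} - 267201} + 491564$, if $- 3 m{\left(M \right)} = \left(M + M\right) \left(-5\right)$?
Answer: $\frac{396261046369}{806123} \approx 4.9156 \cdot 10^{5}$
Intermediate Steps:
$m{\left(M \right)} = \frac{10 M}{3}$ ($m{\left(M \right)} = - \frac{\left(M + M\right) \left(-5\right)}{3} = - \frac{2 M \left(-5\right)}{3} = - \frac{\left(-10\right) M}{3} = \frac{10 M}{3}$)
$\frac{1}{m{\left(-452 \right)} - 267201} + 491564 = \frac{1}{\frac{10}{3} \left(-452\right) - 267201} + 491564 = \frac{1}{- \frac{4520}{3} - 267201} + 491564 = \frac{1}{- \frac{806123}{3}} + 491564 = - \frac{3}{806123} + 491564 = \frac{396261046369}{806123}$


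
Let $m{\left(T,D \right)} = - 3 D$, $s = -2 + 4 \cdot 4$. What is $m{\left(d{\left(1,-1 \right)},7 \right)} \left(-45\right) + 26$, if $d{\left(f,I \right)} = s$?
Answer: $971$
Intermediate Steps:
$s = 14$ ($s = -2 + 16 = 14$)
$d{\left(f,I \right)} = 14$
$m{\left(d{\left(1,-1 \right)},7 \right)} \left(-45\right) + 26 = \left(-3\right) 7 \left(-45\right) + 26 = \left(-21\right) \left(-45\right) + 26 = 945 + 26 = 971$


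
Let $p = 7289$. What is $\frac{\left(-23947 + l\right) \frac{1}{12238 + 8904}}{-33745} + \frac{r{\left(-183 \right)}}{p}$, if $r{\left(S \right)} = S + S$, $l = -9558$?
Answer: $- \frac{52174729439}{1040048152462} \approx -0.050166$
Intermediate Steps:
$r{\left(S \right)} = 2 S$
$\frac{\left(-23947 + l\right) \frac{1}{12238 + 8904}}{-33745} + \frac{r{\left(-183 \right)}}{p} = \frac{\left(-23947 - 9558\right) \frac{1}{12238 + 8904}}{-33745} + \frac{2 \left(-183\right)}{7289} = - \frac{33505}{21142} \left(- \frac{1}{33745}\right) - \frac{366}{7289} = \left(-33505\right) \frac{1}{21142} \left(- \frac{1}{33745}\right) - \frac{366}{7289} = \left(- \frac{33505}{21142}\right) \left(- \frac{1}{33745}\right) - \frac{366}{7289} = \frac{6701}{142687358} - \frac{366}{7289} = - \frac{52174729439}{1040048152462}$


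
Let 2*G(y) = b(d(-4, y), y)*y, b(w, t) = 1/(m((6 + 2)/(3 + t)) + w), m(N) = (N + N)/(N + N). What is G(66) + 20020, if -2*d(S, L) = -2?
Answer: 40073/2 ≈ 20037.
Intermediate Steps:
d(S, L) = 1 (d(S, L) = -½*(-2) = 1)
m(N) = 1 (m(N) = (2*N)/((2*N)) = (2*N)*(1/(2*N)) = 1)
b(w, t) = 1/(1 + w)
G(y) = y/4 (G(y) = (y/(1 + 1))/2 = (y/2)/2 = y/4)
G(66) + 20020 = (¼)*66 + 20020 = 33/2 + 20020 = 40073/2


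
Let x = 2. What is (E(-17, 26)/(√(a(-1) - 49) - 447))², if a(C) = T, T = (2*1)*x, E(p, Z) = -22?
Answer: 484/(9*(149 - I*√5)²) ≈ 0.0024207 + 7.2671e-5*I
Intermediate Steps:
T = 4 (T = (2*1)*2 = 2*2 = 4)
a(C) = 4
(E(-17, 26)/(√(a(-1) - 49) - 447))² = (-22/(√(4 - 49) - 447))² = (-22/(√(-45) - 447))² = (-22/(3*I*√5 - 447))² = (-22/(-447 + 3*I*√5))² = 484/(-447 + 3*I*√5)²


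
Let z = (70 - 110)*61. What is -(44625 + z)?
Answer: -42185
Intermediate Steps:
z = -2440 (z = -40*61 = -2440)
-(44625 + z) = -(44625 - 2440) = -1*42185 = -42185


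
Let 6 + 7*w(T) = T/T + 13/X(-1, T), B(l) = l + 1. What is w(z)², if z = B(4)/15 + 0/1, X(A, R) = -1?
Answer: 324/49 ≈ 6.6122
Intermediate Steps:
B(l) = 1 + l
z = ⅓ (z = (1 + 4)/15 + 0/1 = 5*(1/15) + 0*1 = ⅓ + 0 = ⅓ ≈ 0.33333)
w(T) = -18/7 (w(T) = -6/7 + (T/T + 13/(-1))/7 = -6/7 + (1 + 13*(-1))/7 = -6/7 + (1 - 13)/7 = -6/7 + (⅐)*(-12) = -6/7 - 12/7 = -18/7)
w(z)² = (-18/7)² = 324/49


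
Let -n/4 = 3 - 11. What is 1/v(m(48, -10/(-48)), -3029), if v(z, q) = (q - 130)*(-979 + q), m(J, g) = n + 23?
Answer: 1/12661272 ≈ 7.8981e-8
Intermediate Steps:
n = 32 (n = -4*(3 - 11) = -4*(-8) = 32)
m(J, g) = 55 (m(J, g) = 32 + 23 = 55)
v(z, q) = (-979 + q)*(-130 + q) (v(z, q) = (-130 + q)*(-979 + q) = (-979 + q)*(-130 + q))
1/v(m(48, -10/(-48)), -3029) = 1/(127270 + (-3029)² - 1109*(-3029)) = 1/(127270 + 9174841 + 3359161) = 1/12661272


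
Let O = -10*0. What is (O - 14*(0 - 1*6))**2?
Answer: 7056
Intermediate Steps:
O = 0
(O - 14*(0 - 1*6))**2 = (0 - 14*(0 - 1*6))**2 = (0 - 14*(0 - 6))**2 = (0 - 14*(-6))**2 = (0 + 84)**2 = 84**2 = 7056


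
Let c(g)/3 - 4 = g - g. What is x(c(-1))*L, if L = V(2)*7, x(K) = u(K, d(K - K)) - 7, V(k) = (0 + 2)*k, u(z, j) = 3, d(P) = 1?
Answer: -112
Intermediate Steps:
c(g) = 12 (c(g) = 12 + 3*(g - g) = 12 + 3*0 = 12 + 0 = 12)
V(k) = 2*k
x(K) = -4 (x(K) = 3 - 7 = -4)
L = 28 (L = (2*2)*7 = 4*7 = 28)
x(c(-1))*L = -4*28 = -112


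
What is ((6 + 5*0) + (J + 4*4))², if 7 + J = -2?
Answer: 169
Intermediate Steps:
J = -9 (J = -7 - 2 = -9)
((6 + 5*0) + (J + 4*4))² = ((6 + 5*0) + (-9 + 4*4))² = ((6 + 0) + (-9 + 16))² = (6 + 7)² = 13² = 169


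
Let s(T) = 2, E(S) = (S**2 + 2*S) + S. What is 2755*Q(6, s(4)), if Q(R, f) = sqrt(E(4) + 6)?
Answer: 2755*sqrt(34) ≈ 16064.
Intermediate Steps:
E(S) = S**2 + 3*S
Q(R, f) = sqrt(34) (Q(R, f) = sqrt(4*(3 + 4) + 6) = sqrt(4*7 + 6) = sqrt(28 + 6) = sqrt(34))
2755*Q(6, s(4)) = 2755*sqrt(34)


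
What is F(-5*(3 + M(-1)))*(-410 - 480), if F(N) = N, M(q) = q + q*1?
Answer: 4450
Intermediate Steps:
M(q) = 2*q (M(q) = q + q = 2*q)
F(-5*(3 + M(-1)))*(-410 - 480) = (-5*(3 + 2*(-1)))*(-410 - 480) = -5*(3 - 2)*(-890) = -5*1*(-890) = -5*(-890) = 4450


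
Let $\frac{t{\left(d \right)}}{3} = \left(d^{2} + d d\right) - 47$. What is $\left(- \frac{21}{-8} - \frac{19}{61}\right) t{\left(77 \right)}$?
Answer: $\frac{40003857}{488} \approx 81975.0$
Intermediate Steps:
$t{\left(d \right)} = -141 + 6 d^{2}$ ($t{\left(d \right)} = 3 \left(\left(d^{2} + d d\right) - 47\right) = 3 \left(\left(d^{2} + d^{2}\right) - 47\right) = 3 \left(2 d^{2} - 47\right) = 3 \left(-47 + 2 d^{2}\right) = -141 + 6 d^{2}$)
$\left(- \frac{21}{-8} - \frac{19}{61}\right) t{\left(77 \right)} = \left(- \frac{21}{-8} - \frac{19}{61}\right) \left(-141 + 6 \cdot 77^{2}\right) = \left(\left(-21\right) \left(- \frac{1}{8}\right) - \frac{19}{61}\right) \left(-141 + 6 \cdot 5929\right) = \left(\frac{21}{8} - \frac{19}{61}\right) \left(-141 + 35574\right) = \frac{1129}{488} \cdot 35433 = \frac{40003857}{488}$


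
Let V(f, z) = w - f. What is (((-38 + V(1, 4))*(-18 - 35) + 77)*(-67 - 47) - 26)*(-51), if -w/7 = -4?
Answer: 3838566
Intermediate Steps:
w = 28 (w = -7*(-4) = 28)
V(f, z) = 28 - f
(((-38 + V(1, 4))*(-18 - 35) + 77)*(-67 - 47) - 26)*(-51) = (((-38 + (28 - 1*1))*(-18 - 35) + 77)*(-67 - 47) - 26)*(-51) = (((-38 + (28 - 1))*(-53) + 77)*(-114) - 26)*(-51) = (((-38 + 27)*(-53) + 77)*(-114) - 26)*(-51) = ((-11*(-53) + 77)*(-114) - 26)*(-51) = ((583 + 77)*(-114) - 26)*(-51) = (660*(-114) - 26)*(-51) = (-75240 - 26)*(-51) = -75266*(-51) = 3838566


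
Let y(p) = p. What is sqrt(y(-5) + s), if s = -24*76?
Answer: I*sqrt(1829) ≈ 42.767*I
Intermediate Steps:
s = -1824
sqrt(y(-5) + s) = sqrt(-5 - 1824) = sqrt(-1829) = I*sqrt(1829)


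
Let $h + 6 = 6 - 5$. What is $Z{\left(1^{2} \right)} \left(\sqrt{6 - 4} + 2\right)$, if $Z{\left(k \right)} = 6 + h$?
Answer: $2 + \sqrt{2} \approx 3.4142$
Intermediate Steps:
$h = -5$ ($h = -6 + \left(6 - 5\right) = -6 + 1 = -5$)
$Z{\left(k \right)} = 1$ ($Z{\left(k \right)} = 6 - 5 = 1$)
$Z{\left(1^{2} \right)} \left(\sqrt{6 - 4} + 2\right) = 1 \left(\sqrt{6 - 4} + 2\right) = 1 \left(\sqrt{2} + 2\right) = 1 \left(2 + \sqrt{2}\right) = 2 + \sqrt{2}$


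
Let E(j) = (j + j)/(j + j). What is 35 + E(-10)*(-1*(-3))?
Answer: 38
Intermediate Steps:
E(j) = 1 (E(j) = (2*j)/((2*j)) = (2*j)*(1/(2*j)) = 1)
35 + E(-10)*(-1*(-3)) = 35 + 1*(-1*(-3)) = 35 + 1*3 = 35 + 3 = 38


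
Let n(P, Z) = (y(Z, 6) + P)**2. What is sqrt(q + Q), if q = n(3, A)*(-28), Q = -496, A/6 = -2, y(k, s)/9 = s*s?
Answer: 22*I*sqrt(6187) ≈ 1730.5*I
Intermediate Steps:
y(k, s) = 9*s**2 (y(k, s) = 9*(s*s) = 9*s**2)
A = -12 (A = 6*(-2) = -12)
n(P, Z) = (324 + P)**2 (n(P, Z) = (9*6**2 + P)**2 = (9*36 + P)**2 = (324 + P)**2)
q = -2994012 (q = (324 + 3)**2*(-28) = 327**2*(-28) = 106929*(-28) = -2994012)
sqrt(q + Q) = sqrt(-2994012 - 496) = sqrt(-2994508) = 22*I*sqrt(6187)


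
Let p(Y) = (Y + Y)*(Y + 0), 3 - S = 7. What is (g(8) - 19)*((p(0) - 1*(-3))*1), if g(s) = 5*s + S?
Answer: 51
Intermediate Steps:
S = -4 (S = 3 - 1*7 = 3 - 7 = -4)
p(Y) = 2*Y² (p(Y) = (2*Y)*Y = 2*Y²)
g(s) = -4 + 5*s (g(s) = 5*s - 4 = -4 + 5*s)
(g(8) - 19)*((p(0) - 1*(-3))*1) = ((-4 + 5*8) - 19)*((2*0² - 1*(-3))*1) = ((-4 + 40) - 19)*((2*0 + 3)*1) = (36 - 19)*((0 + 3)*1) = 17*(3*1) = 17*3 = 51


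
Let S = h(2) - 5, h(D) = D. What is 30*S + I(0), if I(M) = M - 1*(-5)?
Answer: -85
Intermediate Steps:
I(M) = 5 + M (I(M) = M + 5 = 5 + M)
S = -3 (S = 2 - 5 = -3)
30*S + I(0) = 30*(-3) + (5 + 0) = -90 + 5 = -85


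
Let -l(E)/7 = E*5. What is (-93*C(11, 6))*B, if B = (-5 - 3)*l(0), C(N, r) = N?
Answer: 0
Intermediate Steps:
l(E) = -35*E (l(E) = -7*E*5 = -35*E)
B = 0 (B = (-5 - 3)*(-35*0) = -8*0 = 0)
(-93*C(11, 6))*B = -93*11*0 = -1023*0 = 0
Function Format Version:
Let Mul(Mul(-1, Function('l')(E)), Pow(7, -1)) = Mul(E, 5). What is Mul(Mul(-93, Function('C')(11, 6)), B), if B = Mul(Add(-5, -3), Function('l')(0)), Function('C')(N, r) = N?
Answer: 0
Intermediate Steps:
Function('l')(E) = Mul(-35, E) (Function('l')(E) = Mul(-7, Mul(E, 5)) = Mul(-7, Mul(5, E)) = Mul(-35, E))
B = 0 (B = Mul(Add(-5, -3), Mul(-35, 0)) = Mul(-8, 0) = 0)
Mul(Mul(-93, Function('C')(11, 6)), B) = Mul(Mul(-93, 11), 0) = Mul(-1023, 0) = 0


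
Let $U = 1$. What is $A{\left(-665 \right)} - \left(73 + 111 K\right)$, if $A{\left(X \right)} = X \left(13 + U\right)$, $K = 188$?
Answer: $-30251$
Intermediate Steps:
$A{\left(X \right)} = 14 X$ ($A{\left(X \right)} = X \left(13 + 1\right) = X 14 = 14 X$)
$A{\left(-665 \right)} - \left(73 + 111 K\right) = 14 \left(-665\right) - \left(73 + 111 \cdot 188\right) = -9310 - \left(73 + 20868\right) = -9310 - 20941 = -30251$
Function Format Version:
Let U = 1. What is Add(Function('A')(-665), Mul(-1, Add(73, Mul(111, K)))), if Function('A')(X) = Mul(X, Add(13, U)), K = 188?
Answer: -30251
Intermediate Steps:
Function('A')(X) = Mul(14, X) (Function('A')(X) = Mul(X, Add(13, 1)) = Mul(X, 14) = Mul(14, X))
Add(Function('A')(-665), Mul(-1, Add(73, Mul(111, K)))) = Add(Mul(14, -665), Mul(-1, Add(73, Mul(111, 188)))) = Add(-9310, Mul(-1, Add(73, 20868))) = Add(-9310, Mul(-1, 20941)) = Add(-9310, -20941) = -30251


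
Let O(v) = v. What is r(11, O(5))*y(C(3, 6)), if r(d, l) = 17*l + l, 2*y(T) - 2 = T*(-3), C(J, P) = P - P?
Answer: 90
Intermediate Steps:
C(J, P) = 0
y(T) = 1 - 3*T/2 (y(T) = 1 + (T*(-3))/2 = 1 + (-3*T)/2 = 1 - 3*T/2)
r(d, l) = 18*l
r(11, O(5))*y(C(3, 6)) = (18*5)*(1 - 3/2*0) = 90*(1 + 0) = 90*1 = 90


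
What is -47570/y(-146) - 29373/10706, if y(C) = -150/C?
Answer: -7435993127/160590 ≈ -46304.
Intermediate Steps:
-47570/y(-146) - 29373/10706 = -47570/((-150/(-146))) - 29373/10706 = -47570/((-150*(-1/146))) - 29373*1/10706 = -47570/75/73 - 29373/10706 = -47570*73/75 - 29373/10706 = -694522/15 - 29373/10706 = -7435993127/160590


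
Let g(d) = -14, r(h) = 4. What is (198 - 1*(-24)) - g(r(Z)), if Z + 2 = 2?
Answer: 236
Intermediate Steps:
Z = 0 (Z = -2 + 2 = 0)
(198 - 1*(-24)) - g(r(Z)) = (198 - 1*(-24)) - 1*(-14) = (198 + 24) + 14 = 222 + 14 = 236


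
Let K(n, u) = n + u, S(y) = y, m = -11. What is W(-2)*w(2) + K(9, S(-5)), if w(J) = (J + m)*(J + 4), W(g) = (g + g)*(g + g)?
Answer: -860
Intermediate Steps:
W(g) = 4*g² (W(g) = (2*g)*(2*g) = 4*g²)
w(J) = (-11 + J)*(4 + J) (w(J) = (J - 11)*(J + 4) = (-11 + J)*(4 + J))
W(-2)*w(2) + K(9, S(-5)) = (4*(-2)²)*(-44 + 2² - 7*2) + (9 - 5) = (4*4)*(-44 + 4 - 14) + 4 = 16*(-54) + 4 = -864 + 4 = -860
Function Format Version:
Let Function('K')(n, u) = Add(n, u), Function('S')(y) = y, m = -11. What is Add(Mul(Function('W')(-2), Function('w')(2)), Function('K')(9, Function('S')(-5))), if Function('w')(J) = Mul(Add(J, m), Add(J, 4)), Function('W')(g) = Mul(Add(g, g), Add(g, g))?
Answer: -860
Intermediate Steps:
Function('W')(g) = Mul(4, Pow(g, 2)) (Function('W')(g) = Mul(Mul(2, g), Mul(2, g)) = Mul(4, Pow(g, 2)))
Function('w')(J) = Mul(Add(-11, J), Add(4, J)) (Function('w')(J) = Mul(Add(J, -11), Add(J, 4)) = Mul(Add(-11, J), Add(4, J)))
Add(Mul(Function('W')(-2), Function('w')(2)), Function('K')(9, Function('S')(-5))) = Add(Mul(Mul(4, Pow(-2, 2)), Add(-44, Pow(2, 2), Mul(-7, 2))), Add(9, -5)) = Add(Mul(Mul(4, 4), Add(-44, 4, -14)), 4) = Add(Mul(16, -54), 4) = Add(-864, 4) = -860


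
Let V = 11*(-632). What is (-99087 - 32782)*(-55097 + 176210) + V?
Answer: -15971057149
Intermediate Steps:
V = -6952
(-99087 - 32782)*(-55097 + 176210) + V = (-99087 - 32782)*(-55097 + 176210) - 6952 = -131869*121113 - 6952 = -15971050197 - 6952 = -15971057149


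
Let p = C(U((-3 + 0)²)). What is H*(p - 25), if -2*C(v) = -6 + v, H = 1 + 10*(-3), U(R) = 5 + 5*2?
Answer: 1711/2 ≈ 855.50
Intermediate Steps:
U(R) = 15 (U(R) = 5 + 10 = 15)
H = -29 (H = 1 - 30 = -29)
C(v) = 3 - v/2 (C(v) = -(-6 + v)/2 = 3 - v/2)
p = -9/2 (p = 3 - ½*15 = 3 - 15/2 = -9/2 ≈ -4.5000)
H*(p - 25) = -29*(-9/2 - 25) = -29*(-59/2) = 1711/2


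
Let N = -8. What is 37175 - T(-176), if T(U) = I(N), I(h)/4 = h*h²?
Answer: 39223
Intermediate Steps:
I(h) = 4*h³ (I(h) = 4*(h*h²) = 4*h³)
T(U) = -2048 (T(U) = 4*(-8)³ = 4*(-512) = -2048)
37175 - T(-176) = 37175 - 1*(-2048) = 37175 + 2048 = 39223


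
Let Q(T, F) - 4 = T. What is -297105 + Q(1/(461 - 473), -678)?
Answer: -3565213/12 ≈ -2.9710e+5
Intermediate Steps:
Q(T, F) = 4 + T
-297105 + Q(1/(461 - 473), -678) = -297105 + (4 + 1/(461 - 473)) = -297105 + (4 + 1/(-12)) = -297105 + (4 - 1/12) = -297105 + 47/12 = -3565213/12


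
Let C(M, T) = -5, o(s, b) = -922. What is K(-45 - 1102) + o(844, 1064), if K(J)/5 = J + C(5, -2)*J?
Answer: 22018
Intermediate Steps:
K(J) = -20*J (K(J) = 5*(J - 5*J) = 5*(-4*J) = -20*J)
K(-45 - 1102) + o(844, 1064) = -20*(-45 - 1102) - 922 = -20*(-1147) - 922 = 22940 - 922 = 22018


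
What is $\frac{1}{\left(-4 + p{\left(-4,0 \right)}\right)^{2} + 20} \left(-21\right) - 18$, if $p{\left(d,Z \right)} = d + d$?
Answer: $- \frac{2973}{164} \approx -18.128$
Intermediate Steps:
$p{\left(d,Z \right)} = 2 d$
$\frac{1}{\left(-4 + p{\left(-4,0 \right)}\right)^{2} + 20} \left(-21\right) - 18 = \frac{1}{\left(-4 + 2 \left(-4\right)\right)^{2} + 20} \left(-21\right) - 18 = \frac{1}{\left(-4 - 8\right)^{2} + 20} \left(-21\right) - 18 = \frac{1}{\left(-12\right)^{2} + 20} \left(-21\right) - 18 = \frac{1}{144 + 20} \left(-21\right) - 18 = \frac{1}{164} \left(-21\right) - 18 = - \frac{21}{164} - 18 = - \frac{2973}{164}$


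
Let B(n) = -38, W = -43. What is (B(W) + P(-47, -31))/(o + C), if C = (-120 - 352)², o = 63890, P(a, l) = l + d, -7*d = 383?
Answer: -433/1003359 ≈ -0.00043155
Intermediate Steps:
d = -383/7 (d = -⅐*383 = -383/7 ≈ -54.714)
P(a, l) = -383/7 + l (P(a, l) = l - 383/7 = -383/7 + l)
C = 222784 (C = (-472)² = 222784)
(B(W) + P(-47, -31))/(o + C) = (-38 + (-383/7 - 31))/(63890 + 222784) = (-38 - 600/7)/286674 = -866/7*1/286674 = -433/1003359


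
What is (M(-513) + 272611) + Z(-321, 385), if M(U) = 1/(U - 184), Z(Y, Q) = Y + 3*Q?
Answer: 190591164/697 ≈ 2.7345e+5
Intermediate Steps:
M(U) = 1/(-184 + U)
(M(-513) + 272611) + Z(-321, 385) = (1/(-184 - 513) + 272611) + (-321 + 3*385) = (1/(-697) + 272611) + (-321 + 1155) = (-1/697 + 272611) + 834 = 190009866/697 + 834 = 190591164/697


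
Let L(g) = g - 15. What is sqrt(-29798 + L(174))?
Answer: I*sqrt(29639) ≈ 172.16*I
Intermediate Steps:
L(g) = -15 + g
sqrt(-29798 + L(174)) = sqrt(-29798 + (-15 + 174)) = sqrt(-29798 + 159) = sqrt(-29639) = I*sqrt(29639)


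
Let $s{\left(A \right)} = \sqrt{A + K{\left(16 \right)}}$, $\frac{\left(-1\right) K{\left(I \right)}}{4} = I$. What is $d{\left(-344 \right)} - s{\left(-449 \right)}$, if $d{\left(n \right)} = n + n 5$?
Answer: $-2064 - 3 i \sqrt{57} \approx -2064.0 - 22.65 i$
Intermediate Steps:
$d{\left(n \right)} = 6 n$ ($d{\left(n \right)} = n + 5 n = 6 n$)
$K{\left(I \right)} = - 4 I$
$s{\left(A \right)} = \sqrt{-64 + A}$ ($s{\left(A \right)} = \sqrt{A - 64} = \sqrt{-64 + A}$)
$d{\left(-344 \right)} - s{\left(-449 \right)} = 6 \left(-344\right) - \sqrt{-64 - 449} = -2064 - \sqrt{-513} = -2064 - 3 i \sqrt{57}$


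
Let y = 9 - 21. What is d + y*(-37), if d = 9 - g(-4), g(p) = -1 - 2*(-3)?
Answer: 448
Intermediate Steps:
g(p) = 5 (g(p) = -1 + 6 = 5)
y = -12
d = 4 (d = 9 - 1*5 = 9 - 5 = 4)
d + y*(-37) = 4 - 12*(-37) = 4 + 444 = 448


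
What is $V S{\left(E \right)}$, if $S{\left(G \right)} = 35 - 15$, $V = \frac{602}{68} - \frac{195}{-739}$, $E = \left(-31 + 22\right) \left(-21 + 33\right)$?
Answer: $\frac{2290690}{12563} \approx 182.34$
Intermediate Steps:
$E = -108$ ($E = \left(-9\right) 12 = -108$)
$V = \frac{229069}{25126}$ ($V = 602 \cdot \frac{1}{68} - - \frac{195}{739} = \frac{301}{34} + \frac{195}{739} = \frac{229069}{25126} \approx 9.1168$)
$S{\left(G \right)} = 20$ ($S{\left(G \right)} = 35 - 15 = 20$)
$V S{\left(E \right)} = \frac{229069}{25126} \cdot 20 = \frac{2290690}{12563}$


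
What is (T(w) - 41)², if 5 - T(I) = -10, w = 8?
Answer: 676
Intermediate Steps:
T(I) = 15 (T(I) = 5 - 1*(-10) = 5 + 10 = 15)
(T(w) - 41)² = (15 - 41)² = (-26)² = 676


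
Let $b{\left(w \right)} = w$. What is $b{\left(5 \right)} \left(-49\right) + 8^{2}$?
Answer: $-181$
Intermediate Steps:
$b{\left(5 \right)} \left(-49\right) + 8^{2} = 5 \left(-49\right) + 8^{2} = -245 + 64 = -181$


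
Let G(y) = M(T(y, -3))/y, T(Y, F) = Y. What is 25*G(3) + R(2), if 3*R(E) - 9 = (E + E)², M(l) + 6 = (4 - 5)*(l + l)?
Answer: -275/3 ≈ -91.667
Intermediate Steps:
M(l) = -6 - 2*l (M(l) = -6 + (4 - 5)*(l + l) = -6 - 2*l)
R(E) = 3 + 4*E²/3 (R(E) = 3 + (E + E)²/3 = 3 + (2*E)²/3 = 3 + (4*E²)/3 = 3 + 4*E²/3)
G(y) = (-6 - 2*y)/y
25*G(3) + R(2) = 25*(-2 - 6/3) + (3 + (4/3)*2²) = 25*(-2 - 6*⅓) + (3 + (4/3)*4) = 25*(-2 - 2) + (3 + 16/3) = 25*(-4) + 25/3 = -100 + 25/3 = -275/3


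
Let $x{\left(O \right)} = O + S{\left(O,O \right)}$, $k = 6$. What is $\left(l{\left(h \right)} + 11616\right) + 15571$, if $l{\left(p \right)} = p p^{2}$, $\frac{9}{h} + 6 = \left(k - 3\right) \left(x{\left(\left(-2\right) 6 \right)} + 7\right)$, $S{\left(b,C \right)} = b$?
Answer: $\frac{186475606}{6859} \approx 27187.0$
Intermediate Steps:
$x{\left(O \right)} = 2 O$ ($x{\left(O \right)} = O + O = 2 O$)
$h = - \frac{3}{19}$ ($h = \frac{9}{-6 + \left(6 - 3\right) \left(2 \left(\left(-2\right) 6\right) + 7\right)} = \frac{9}{-6 + \left(6 - 3\right) \left(2 \left(-12\right) + 7\right)} = \frac{9}{-6 + 3 \left(-24 + 7\right)} = \frac{9}{-6 + 3 \left(-17\right)} = \frac{9}{-6 - 51} = \frac{9}{-57} = 9 \left(- \frac{1}{57}\right) = - \frac{3}{19} \approx -0.15789$)
$l{\left(p \right)} = p^{3}$
$\left(l{\left(h \right)} + 11616\right) + 15571 = \left(\left(- \frac{3}{19}\right)^{3} + 11616\right) + 15571 = \left(- \frac{27}{6859} + 11616\right) + 15571 = \frac{79674117}{6859} + 15571 = \frac{186475606}{6859}$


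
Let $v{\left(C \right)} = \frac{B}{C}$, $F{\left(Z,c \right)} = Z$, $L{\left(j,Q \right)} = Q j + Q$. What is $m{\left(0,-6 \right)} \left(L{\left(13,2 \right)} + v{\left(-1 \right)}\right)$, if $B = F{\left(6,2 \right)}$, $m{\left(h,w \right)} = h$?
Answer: $0$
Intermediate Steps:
$L{\left(j,Q \right)} = Q + Q j$
$B = 6$
$v{\left(C \right)} = \frac{6}{C}$
$m{\left(0,-6 \right)} \left(L{\left(13,2 \right)} + v{\left(-1 \right)}\right) = 0 \left(2 \left(1 + 13\right) + \frac{6}{-1}\right) = 0 \left(2 \cdot 14 + 6 \left(-1\right)\right) = 0 \left(28 - 6\right) = 0 \cdot 22 = 0$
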